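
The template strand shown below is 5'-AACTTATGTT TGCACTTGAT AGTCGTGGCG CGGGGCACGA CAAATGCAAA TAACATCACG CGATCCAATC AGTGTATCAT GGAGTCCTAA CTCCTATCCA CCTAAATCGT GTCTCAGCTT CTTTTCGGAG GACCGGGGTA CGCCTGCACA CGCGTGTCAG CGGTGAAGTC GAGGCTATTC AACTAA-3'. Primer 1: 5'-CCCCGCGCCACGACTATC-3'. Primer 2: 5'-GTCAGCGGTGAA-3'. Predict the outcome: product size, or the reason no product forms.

No product — the primers' 3' ends point away from each other.

Primer 1 (CCCCGCGCCACGACTATC) has reverse complement GATAGTCGTGGCGCGGGG, which matches the top strand at positions 18–35; primer 1 anneals to the top strand there with its 3' end pointing upstream toward position 18.
Primer 2 (GTCAGCGGTGAA) matches the top strand directly at positions 156–167; it anneals to the bottom strand with its 3' end pointing downstream toward position 167.
The 3' ends diverge (primer 1 extends toward position 1, primer 2 toward position 186), so the primers never converge on a shared product.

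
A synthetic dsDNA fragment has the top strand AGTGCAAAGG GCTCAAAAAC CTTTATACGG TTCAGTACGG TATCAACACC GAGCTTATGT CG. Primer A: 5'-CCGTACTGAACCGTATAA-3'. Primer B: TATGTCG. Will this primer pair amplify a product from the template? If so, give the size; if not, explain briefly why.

Primer A (CCGTACTGAACCGTATAA) has reverse complement TTATACGGTTCAGTACGG, which matches the top strand at positions 23–40; primer A anneals to the top strand there with its 3' end pointing upstream toward position 23.
Primer B (TATGTCG) matches the top strand directly at positions 56–62; it anneals to the bottom strand with its 3' end pointing downstream toward position 62.
The 3' ends diverge (primer A extends toward position 1, primer B toward position 62), so the primers never converge on a shared product.

No product — the primers' 3' ends point away from each other.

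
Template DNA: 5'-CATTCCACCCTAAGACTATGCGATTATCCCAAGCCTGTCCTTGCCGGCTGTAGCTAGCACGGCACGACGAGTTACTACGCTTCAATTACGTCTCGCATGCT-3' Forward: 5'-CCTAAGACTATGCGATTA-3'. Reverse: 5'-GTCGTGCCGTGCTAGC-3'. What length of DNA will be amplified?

60 bp

Forward primer CCTAAGACTATGCGATTA is found on the top strand at positions 9–26.
The reverse primer's reverse complement is GCTAGCACGGCACGAC, which matches the template at positions 53–68.
Product length = (reverse-primer end) − (forward-primer start) + 1 = 68 − 9 + 1 = 60 bp.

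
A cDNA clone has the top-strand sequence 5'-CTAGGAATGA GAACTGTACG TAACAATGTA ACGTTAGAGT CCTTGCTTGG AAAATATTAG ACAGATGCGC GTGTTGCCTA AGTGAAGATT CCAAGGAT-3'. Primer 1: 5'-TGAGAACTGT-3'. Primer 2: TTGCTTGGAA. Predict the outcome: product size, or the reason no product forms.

No product — both primers anneal to the same strand and extend in the same direction.

Primer 1 (TGAGAACTGT) matches the top strand at positions 8–17 (3' end points downstream).
Primer 2 (TTGCTTGGAA) also matches the top strand directly, at positions 43–52 — its reverse complement TTCCAAGCAA is not present.
Both primers anneal to the bottom strand with 3' ends pointing the same way, so neither can prime synthesis back toward the other.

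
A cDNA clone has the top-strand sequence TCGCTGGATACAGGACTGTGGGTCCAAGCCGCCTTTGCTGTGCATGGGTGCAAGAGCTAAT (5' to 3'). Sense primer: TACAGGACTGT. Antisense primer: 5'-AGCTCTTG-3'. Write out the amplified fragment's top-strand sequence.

The forward primer matches the template at positions 9–19.
Reverse complement of the reverse primer: CAAGAGCT. This occurs on the top strand at positions 51–58.
The product is the template from position 9 through 58 (50 bp).

5'-TACAGGACTGTGGGTCCAAGCCGCCTTTGCTGTGCATGGGTGCAAGAGCT-3'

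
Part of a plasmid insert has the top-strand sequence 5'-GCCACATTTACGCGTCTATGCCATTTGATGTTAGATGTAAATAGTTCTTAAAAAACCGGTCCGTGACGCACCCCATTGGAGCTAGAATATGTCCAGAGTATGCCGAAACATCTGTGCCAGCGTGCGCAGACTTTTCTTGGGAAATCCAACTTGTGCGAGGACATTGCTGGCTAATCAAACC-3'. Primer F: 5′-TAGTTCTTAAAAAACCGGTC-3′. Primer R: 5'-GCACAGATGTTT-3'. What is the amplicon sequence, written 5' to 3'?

The forward primer matches the template at positions 42–61.
The reverse primer's reverse complement is AAACATCTGTGC, which matches the template at positions 106–117.
The product is the template from position 42 through 117 (76 bp).

5'-TAGTTCTTAAAAAACCGGTCCGTGACGCACCCCATTGGAGCTAGAATATGTCCAGAGTATGCCGAAACATCTGTGC-3'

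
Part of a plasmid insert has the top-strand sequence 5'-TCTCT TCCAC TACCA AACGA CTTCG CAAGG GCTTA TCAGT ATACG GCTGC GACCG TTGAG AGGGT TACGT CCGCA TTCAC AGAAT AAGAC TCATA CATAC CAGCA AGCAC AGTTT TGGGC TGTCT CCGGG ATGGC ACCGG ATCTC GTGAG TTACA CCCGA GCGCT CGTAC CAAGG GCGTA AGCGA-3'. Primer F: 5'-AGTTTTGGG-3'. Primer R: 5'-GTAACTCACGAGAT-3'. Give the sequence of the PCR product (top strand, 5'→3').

Forward primer AGTTTTGGG is found on the top strand at positions 111–119.
Taking the reverse complement of GTAACTCACGAGAT gives ATCTCGTGAGTTAC, found at positions 141–154 on the template; the primer anneals here to the top strand with its 3' end pointing upstream.
The product is the template from position 111 through 154 (44 bp).

5'-AGTTTTGGGCTGTCTCCGGGATGGCACCGGATCTCGTGAGTTAC-3'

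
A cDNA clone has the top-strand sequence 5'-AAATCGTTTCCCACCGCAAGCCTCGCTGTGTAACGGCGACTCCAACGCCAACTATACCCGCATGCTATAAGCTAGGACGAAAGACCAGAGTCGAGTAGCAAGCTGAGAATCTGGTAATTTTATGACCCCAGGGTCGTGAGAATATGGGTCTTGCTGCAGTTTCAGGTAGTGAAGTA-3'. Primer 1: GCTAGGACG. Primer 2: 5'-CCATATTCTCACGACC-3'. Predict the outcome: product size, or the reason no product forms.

Primer 1 (GCTAGGACG) matches the top strand at positions 71–79; it acts as a forward primer.
Primer 2's reverse complement is GGTCGTGAGAATATGG, matching the top strand at positions 132–147; it acts as a reverse primer.
The 3' ends face each other across positions 71–147, giving a 77 bp product.

Yes — a 77 bp product.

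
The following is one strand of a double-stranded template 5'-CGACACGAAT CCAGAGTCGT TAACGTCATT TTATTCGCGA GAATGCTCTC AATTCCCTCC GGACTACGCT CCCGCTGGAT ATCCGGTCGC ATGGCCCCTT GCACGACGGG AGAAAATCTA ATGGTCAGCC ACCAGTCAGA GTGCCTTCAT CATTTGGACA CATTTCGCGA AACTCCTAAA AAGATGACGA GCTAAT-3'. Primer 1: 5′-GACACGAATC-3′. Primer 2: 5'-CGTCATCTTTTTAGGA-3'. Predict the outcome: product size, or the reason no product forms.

Primer 1 (GACACGAATC) matches the top strand at positions 2–11; it acts as a forward primer.
Primer 2's reverse complement is TCCTAAAAAGATGACG, matching the top strand at positions 174–189; it acts as a reverse primer.
The 3' ends face each other across positions 2–189, giving a 188 bp product.

Yes — a 188 bp product.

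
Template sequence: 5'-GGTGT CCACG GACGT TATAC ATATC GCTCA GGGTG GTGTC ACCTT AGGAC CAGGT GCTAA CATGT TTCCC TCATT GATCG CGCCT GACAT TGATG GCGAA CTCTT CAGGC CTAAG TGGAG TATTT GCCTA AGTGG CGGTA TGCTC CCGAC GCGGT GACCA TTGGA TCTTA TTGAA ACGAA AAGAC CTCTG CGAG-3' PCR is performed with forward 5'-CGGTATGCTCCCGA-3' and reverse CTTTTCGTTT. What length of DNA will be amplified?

48 bp

The forward primer matches the template at positions 136–149.
Reverse complement of the reverse primer: AAACGAAAAG. This occurs on the top strand at positions 174–183.
The product runs from position 136 to position 183, so its length is 183 − 136 + 1 = 48 bp.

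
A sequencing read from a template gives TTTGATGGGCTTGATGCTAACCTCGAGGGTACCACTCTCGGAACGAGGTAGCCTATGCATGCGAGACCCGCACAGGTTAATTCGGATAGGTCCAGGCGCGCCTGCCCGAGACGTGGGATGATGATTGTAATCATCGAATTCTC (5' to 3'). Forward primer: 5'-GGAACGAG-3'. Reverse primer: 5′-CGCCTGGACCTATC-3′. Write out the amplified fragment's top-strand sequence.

5'-GGAACGAGGTAGCCTATGCATGCGAGACCCGCACAGGTTAATTCGGATAGGTCCAGGCG-3'

Scanning the template, GGAACGAG occurs at positions 40–47; this primer anneals to the bottom strand there with its 3' end pointing downstream.
Taking the reverse complement of CGCCTGGACCTATC gives GATAGGTCCAGGCG, found at positions 85–98 on the template; the primer anneals here to the top strand with its 3' end pointing upstream.
The product is the template from position 40 through 98 (59 bp).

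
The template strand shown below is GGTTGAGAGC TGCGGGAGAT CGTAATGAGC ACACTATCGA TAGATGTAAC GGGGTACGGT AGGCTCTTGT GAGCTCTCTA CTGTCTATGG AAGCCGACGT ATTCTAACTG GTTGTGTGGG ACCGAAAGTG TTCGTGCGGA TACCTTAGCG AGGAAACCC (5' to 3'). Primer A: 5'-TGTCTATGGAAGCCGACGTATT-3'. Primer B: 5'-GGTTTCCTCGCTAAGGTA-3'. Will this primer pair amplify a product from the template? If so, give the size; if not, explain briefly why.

Primer A (TGTCTATGGAAGCCGACGTATT) matches the top strand at positions 82–103; it acts as a forward primer.
Primer B's reverse complement is TACCTTAGCGAGGAAACC, matching the top strand at positions 141–158; it acts as a reverse primer.
The 3' ends face each other across positions 82–158, giving a 77 bp product.

Yes — a 77 bp product.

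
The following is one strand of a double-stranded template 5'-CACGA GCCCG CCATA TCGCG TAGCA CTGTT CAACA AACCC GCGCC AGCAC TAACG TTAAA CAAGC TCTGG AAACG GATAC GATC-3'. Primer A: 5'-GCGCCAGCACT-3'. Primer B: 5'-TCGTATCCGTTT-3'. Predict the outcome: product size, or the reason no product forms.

Primer A (GCGCCAGCACT) matches the top strand at positions 41–51; it acts as a forward primer.
Primer B's reverse complement is AAACGGATACGA, matching the top strand at positions 71–82; it acts as a reverse primer.
The 3' ends face each other across positions 41–82, giving a 42 bp product.

Yes — a 42 bp product.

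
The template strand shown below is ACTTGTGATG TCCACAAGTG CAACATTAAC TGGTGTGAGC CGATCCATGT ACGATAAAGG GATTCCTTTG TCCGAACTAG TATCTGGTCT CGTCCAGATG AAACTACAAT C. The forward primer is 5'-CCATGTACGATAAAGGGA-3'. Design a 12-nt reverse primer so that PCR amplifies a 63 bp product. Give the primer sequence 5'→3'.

5'-GTAGTTTCATCT-3'

The forward primer binds at positions 45–62, so a 63 bp product ends at position 45 + 63 − 1 = 107.
The reverse primer anneals to the top strand over positions 96–107, i.e. to AGATGAAACTAC.
Its sequence written 5'→3' is the reverse complement: GTAGTTTCATCT.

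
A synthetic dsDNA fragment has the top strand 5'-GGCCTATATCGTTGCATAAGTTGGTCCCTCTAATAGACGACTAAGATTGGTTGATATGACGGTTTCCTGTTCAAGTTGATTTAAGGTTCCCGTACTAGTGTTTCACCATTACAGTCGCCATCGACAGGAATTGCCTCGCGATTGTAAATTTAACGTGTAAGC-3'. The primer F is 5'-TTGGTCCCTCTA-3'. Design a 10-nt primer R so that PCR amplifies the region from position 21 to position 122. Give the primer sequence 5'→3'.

The product's 3' end on the top strand is position 122.
The reverse primer anneals to the top strand over positions 113–122, i.e. to AGTCGCCATC.
Its sequence written 5'→3' is the reverse complement: GATGGCGACT.

5'-GATGGCGACT-3'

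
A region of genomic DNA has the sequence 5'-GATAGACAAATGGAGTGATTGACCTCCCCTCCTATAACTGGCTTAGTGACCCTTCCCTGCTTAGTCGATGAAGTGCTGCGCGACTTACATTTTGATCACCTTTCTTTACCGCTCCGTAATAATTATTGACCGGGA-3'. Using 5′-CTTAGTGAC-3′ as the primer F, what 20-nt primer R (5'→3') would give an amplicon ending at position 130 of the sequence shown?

5'-GTCAATAATTATTACGGAGC-3'

The forward primer binds at positions 42–50; the product's 3' end on the top strand is position 130.
The reverse primer anneals to the top strand over positions 111–130, i.e. to GCTCCGTAATAATTATTGAC.
Its sequence written 5'→3' is the reverse complement: GTCAATAATTATTACGGAGC.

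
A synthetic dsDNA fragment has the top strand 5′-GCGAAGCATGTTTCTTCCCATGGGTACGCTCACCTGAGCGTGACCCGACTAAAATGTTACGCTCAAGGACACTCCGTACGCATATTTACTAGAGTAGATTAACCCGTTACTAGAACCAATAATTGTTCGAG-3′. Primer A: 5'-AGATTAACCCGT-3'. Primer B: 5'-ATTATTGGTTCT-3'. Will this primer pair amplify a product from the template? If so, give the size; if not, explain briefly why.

Primer A (AGATTAACCCGT) matches the top strand at positions 96–107; it acts as a forward primer.
Primer B's reverse complement is AGAACCAATAAT, matching the top strand at positions 112–123; it acts as a reverse primer.
The 3' ends face each other across positions 96–123, giving a 28 bp product.

Yes — a 28 bp product.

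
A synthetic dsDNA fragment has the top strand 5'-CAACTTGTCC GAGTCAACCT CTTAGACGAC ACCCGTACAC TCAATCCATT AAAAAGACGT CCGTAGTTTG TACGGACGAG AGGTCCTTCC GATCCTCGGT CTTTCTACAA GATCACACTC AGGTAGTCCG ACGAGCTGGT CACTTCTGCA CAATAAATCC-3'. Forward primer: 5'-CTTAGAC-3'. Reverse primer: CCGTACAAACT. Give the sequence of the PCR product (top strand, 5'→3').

The forward primer matches the template at positions 21–27.
Reverse complement of the reverse primer: AGTTTGTACGG. This occurs on the top strand at positions 65–75.
The product is the template from position 21 through 75 (55 bp).

5'-CTTAGACGACACCCGTACACTCAATCCATTAAAAAGACGTCCGTAGTTTGTACGG-3'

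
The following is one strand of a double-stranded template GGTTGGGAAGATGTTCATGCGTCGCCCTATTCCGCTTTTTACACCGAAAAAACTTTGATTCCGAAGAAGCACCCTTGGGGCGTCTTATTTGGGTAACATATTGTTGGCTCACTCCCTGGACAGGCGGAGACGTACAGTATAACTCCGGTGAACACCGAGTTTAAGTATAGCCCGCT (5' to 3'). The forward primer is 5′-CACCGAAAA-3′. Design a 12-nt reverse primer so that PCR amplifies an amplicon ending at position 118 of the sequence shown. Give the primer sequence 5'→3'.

5'-CAGGGAGTGAGC-3'

The forward primer binds at positions 42–50; the product's 3' end on the top strand is position 118.
The reverse primer anneals to the top strand over positions 107–118, i.e. to GCTCACTCCCTG.
Its sequence written 5'→3' is the reverse complement: CAGGGAGTGAGC.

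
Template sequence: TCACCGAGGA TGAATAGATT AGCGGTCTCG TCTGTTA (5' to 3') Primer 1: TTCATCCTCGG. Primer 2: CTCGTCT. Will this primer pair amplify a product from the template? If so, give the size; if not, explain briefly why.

No product — the primers' 3' ends point away from each other.

Primer 1 (TTCATCCTCGG) has reverse complement CCGAGGATGAA, which matches the top strand at positions 4–14; primer 1 anneals to the top strand there with its 3' end pointing upstream toward position 4.
Primer 2 (CTCGTCT) matches the top strand directly at positions 27–33; it anneals to the bottom strand with its 3' end pointing downstream toward position 33.
The 3' ends diverge (primer 1 extends toward position 1, primer 2 toward position 37), so the primers never converge on a shared product.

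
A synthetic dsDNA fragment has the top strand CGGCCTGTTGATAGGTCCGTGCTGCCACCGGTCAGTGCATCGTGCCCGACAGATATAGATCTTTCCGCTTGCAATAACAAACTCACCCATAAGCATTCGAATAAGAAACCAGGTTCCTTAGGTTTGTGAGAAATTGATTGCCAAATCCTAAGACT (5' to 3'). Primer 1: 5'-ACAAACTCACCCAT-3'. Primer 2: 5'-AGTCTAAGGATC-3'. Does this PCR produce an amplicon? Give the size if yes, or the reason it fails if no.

No product — primer 2 has no binding site in the template.

Primer 2 (AGTCTAAGGATC) does not match the top strand, and its reverse complement GATCCTTAGACT does not match either.
With no annealing site for primer 2, no amplification occurs.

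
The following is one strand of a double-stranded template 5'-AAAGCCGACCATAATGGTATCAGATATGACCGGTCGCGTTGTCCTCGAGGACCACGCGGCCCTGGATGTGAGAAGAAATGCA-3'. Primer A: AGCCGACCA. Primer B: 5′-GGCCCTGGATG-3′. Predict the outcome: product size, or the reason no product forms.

No product — both primers anneal to the same strand and extend in the same direction.

Primer A (AGCCGACCA) matches the top strand at positions 3–11 (3' end points downstream).
Primer B (GGCCCTGGATG) also matches the top strand directly, at positions 58–68 — its reverse complement CATCCAGGGCC is not present.
Both primers anneal to the bottom strand with 3' ends pointing the same way, so neither can prime synthesis back toward the other.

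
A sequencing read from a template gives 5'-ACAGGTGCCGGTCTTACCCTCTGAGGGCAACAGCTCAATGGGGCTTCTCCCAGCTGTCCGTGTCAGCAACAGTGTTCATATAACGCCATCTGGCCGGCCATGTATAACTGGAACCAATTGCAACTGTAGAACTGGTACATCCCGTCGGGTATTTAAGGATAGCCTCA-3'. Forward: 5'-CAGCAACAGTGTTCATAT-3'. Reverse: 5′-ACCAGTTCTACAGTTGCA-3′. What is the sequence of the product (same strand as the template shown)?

Scanning the template, CAGCAACAGTGTTCATAT occurs at positions 64–81; this primer anneals to the bottom strand there with its 3' end pointing downstream.
The reverse primer's reverse complement is TGCAACTGTAGAACTGGT, which matches the template at positions 119–136.
The product is the template from position 64 through 136 (73 bp).

5'-CAGCAACAGTGTTCATATAACGCCATCTGGCCGGCCATGTATAACTGGAACCAATTGCAACTGTAGAACTGGT-3'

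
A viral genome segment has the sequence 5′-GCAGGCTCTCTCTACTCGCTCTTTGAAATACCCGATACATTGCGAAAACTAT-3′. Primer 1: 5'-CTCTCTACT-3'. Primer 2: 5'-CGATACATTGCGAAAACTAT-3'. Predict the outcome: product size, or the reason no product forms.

No product — both primers anneal to the same strand and extend in the same direction.

Primer 1 (CTCTCTACT) matches the top strand at positions 8–16 (3' end points downstream).
Primer 2 (CGATACATTGCGAAAACTAT) also matches the top strand directly, at positions 33–52 — its reverse complement ATAGTTTTCGCAATGTATCG is not present.
Both primers anneal to the bottom strand with 3' ends pointing the same way, so neither can prime synthesis back toward the other.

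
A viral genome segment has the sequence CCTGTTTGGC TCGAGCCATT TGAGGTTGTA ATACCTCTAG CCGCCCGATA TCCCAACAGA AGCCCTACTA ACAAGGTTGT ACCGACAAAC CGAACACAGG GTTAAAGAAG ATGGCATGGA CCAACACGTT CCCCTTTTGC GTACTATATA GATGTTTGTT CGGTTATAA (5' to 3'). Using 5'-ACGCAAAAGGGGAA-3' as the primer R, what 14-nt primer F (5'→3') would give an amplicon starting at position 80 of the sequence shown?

5'-TACCGACAAACCGA-3'

The reverse primer's reverse complement TTCCCCTTTTGCGT matches the template at positions 129–142; the product starts at position 80.
The forward primer is identical to the top strand over positions 80–93: TACCGACAAACCGA.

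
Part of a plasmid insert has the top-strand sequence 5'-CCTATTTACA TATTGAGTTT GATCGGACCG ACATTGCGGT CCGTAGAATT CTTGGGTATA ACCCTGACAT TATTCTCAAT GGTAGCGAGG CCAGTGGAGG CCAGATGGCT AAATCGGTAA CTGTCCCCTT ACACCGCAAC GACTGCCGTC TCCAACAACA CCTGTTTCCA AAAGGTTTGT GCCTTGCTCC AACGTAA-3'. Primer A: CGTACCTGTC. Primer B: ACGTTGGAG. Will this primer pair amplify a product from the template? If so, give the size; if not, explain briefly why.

No product — primer A has no binding site in the template.

Primer A (CGTACCTGTC) does not match the top strand, and its reverse complement GACAGGTACG does not match either.
With no annealing site for primer A, no amplification occurs.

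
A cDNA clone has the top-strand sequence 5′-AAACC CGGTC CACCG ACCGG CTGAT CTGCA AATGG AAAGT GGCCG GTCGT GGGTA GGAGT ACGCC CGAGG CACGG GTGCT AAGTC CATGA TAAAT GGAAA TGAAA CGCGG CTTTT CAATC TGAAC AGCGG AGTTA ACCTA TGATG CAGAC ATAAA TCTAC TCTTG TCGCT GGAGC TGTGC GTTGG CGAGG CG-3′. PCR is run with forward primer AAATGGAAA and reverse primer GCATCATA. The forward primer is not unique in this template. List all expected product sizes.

The forward primer AAATGGAAA matches the top strand at positions 30–38, 92–100.
The reverse primer's reverse complement is TATGATGC, matching at positions 139–146.
Each forward site pairs with the reverse site to give a product ending at position 146: sizes 117, 55 bp.

117 bp, 55 bp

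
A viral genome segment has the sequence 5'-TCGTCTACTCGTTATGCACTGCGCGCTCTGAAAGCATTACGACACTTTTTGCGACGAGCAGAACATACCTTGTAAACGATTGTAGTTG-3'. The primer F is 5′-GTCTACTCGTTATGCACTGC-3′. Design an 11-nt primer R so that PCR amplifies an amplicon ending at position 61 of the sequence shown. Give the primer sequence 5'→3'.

5'-CTGCTCGTCGC-3'

The forward primer binds at positions 3–22; the product's 3' end on the top strand is position 61.
The reverse primer anneals to the top strand over positions 51–61, i.e. to GCGACGAGCAG.
Its sequence written 5'→3' is the reverse complement: CTGCTCGTCGC.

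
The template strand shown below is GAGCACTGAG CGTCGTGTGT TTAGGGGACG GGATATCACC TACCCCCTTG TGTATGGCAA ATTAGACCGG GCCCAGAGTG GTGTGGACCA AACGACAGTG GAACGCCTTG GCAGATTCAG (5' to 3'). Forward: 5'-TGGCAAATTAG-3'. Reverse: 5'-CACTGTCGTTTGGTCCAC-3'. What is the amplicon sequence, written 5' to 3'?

Scanning the template, TGGCAAATTAG occurs at positions 55–65; this primer anneals to the bottom strand there with its 3' end pointing downstream.
Reverse complement of the reverse primer: GTGGACCAAACGACAGTG. This occurs on the top strand at positions 83–100.
The product is the template from position 55 through 100 (46 bp).

5'-TGGCAAATTAGACCGGGCCCAGAGTGGTGTGGACCAAACGACAGTG-3'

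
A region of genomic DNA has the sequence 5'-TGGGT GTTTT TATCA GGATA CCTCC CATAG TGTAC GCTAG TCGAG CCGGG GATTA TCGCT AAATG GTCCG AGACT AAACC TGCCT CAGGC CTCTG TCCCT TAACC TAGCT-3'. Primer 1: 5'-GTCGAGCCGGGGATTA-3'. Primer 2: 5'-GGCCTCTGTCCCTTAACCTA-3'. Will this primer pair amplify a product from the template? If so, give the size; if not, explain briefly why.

Primer 1 (GTCGAGCCGGGGATTA) matches the top strand at positions 40–55 (3' end points downstream).
Primer 2 (GGCCTCTGTCCCTTAACCTA) also matches the top strand directly, at positions 88–107 — its reverse complement TAGGTTAAGGGACAGAGGCC is not present.
Both primers anneal to the bottom strand with 3' ends pointing the same way, so neither can prime synthesis back toward the other.

No product — both primers anneal to the same strand and extend in the same direction.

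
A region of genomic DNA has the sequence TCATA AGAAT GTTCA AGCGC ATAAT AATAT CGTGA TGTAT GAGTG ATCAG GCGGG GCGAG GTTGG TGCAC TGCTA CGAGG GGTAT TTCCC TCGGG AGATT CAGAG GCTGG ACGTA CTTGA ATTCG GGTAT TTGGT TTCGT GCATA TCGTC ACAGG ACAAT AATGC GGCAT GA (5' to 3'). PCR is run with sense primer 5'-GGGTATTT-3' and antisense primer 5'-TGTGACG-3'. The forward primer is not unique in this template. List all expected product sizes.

74 bp, 29 bp

The forward primer GGGTATTT matches the top strand at positions 80–87, 125–132.
The reverse primer's reverse complement is CGTCACA, matching at positions 147–153.
Each forward site pairs with the reverse site to give a product ending at position 153: sizes 74, 29 bp.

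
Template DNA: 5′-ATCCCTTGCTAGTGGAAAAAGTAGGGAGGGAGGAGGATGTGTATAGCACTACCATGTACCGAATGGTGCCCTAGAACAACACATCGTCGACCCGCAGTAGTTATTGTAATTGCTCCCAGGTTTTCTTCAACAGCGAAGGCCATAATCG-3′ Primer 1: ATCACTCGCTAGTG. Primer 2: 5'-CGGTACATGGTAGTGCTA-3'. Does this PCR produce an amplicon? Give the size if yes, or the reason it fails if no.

Primer 1 (ATCACTCGCTAGTG) does not match the top strand, and its reverse complement CACTAGCGAGTGAT does not match either.
With no annealing site for primer 1, no amplification occurs.

No product — primer 1 has no binding site in the template.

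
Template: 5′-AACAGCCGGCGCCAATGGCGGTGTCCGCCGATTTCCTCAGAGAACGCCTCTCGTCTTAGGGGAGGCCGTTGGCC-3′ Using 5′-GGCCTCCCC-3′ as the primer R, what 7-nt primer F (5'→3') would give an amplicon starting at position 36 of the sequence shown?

5'-CTCAGAG-3'

The reverse primer's reverse complement GGGGAGGCC matches the template at positions 59–67; the product starts at position 36.
The forward primer is identical to the top strand over positions 36–42: CTCAGAG.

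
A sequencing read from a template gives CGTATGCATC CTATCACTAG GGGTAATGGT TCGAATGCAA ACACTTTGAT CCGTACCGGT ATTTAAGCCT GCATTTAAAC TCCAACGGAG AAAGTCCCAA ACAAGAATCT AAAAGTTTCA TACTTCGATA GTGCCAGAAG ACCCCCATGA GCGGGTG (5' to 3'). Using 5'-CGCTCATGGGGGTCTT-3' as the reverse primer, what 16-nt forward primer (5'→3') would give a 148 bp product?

5'-GCATCCTATCACTAGG-3'

The reverse primer's reverse complement AAGACCCCCATGAGCG matches the template at positions 138–153, so the product ends at position 153.
A 148 bp product then starts at position 153 − 148 + 1 = 6.
The forward primer is identical to the top strand there: GCATCCTATCACTAGG.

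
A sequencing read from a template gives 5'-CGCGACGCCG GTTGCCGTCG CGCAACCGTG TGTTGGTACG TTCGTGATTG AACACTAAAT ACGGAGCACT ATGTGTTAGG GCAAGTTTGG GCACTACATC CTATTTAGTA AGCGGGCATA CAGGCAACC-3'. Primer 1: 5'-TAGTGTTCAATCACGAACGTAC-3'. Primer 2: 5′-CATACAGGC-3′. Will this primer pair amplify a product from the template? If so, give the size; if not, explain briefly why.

Primer 1 (TAGTGTTCAATCACGAACGTAC) has reverse complement GTACGTTCGTGATTGAACACTA, which matches the top strand at positions 36–57; primer 1 anneals to the top strand there with its 3' end pointing upstream toward position 36.
Primer 2 (CATACAGGC) matches the top strand directly at positions 117–125; it anneals to the bottom strand with its 3' end pointing downstream toward position 125.
The 3' ends diverge (primer 1 extends toward position 1, primer 2 toward position 129), so the primers never converge on a shared product.

No product — the primers' 3' ends point away from each other.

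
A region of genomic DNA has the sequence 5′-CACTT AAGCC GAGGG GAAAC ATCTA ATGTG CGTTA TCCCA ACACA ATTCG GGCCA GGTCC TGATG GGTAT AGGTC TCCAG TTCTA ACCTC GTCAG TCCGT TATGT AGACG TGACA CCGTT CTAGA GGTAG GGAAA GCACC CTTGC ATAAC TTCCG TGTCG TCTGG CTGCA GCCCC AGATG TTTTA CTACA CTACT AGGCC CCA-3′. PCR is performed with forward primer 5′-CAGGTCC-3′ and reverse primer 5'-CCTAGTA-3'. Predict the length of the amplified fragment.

The forward primer matches the template at positions 54–60.
Reverse complement of the reverse primer: TACTAGG. This occurs on the top strand at positions 192–198.
Product length = (reverse-primer end) − (forward-primer start) + 1 = 198 − 54 + 1 = 145 bp.

145 bp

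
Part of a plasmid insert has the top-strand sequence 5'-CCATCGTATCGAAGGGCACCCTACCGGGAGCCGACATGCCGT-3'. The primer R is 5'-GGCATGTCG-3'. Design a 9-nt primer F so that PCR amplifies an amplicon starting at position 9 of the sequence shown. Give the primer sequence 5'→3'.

5'-TCGAAGGGC-3'

The reverse primer's reverse complement CGACATGCC matches the template at positions 32–40; the product starts at position 9.
The forward primer is identical to the top strand over positions 9–17: TCGAAGGGC.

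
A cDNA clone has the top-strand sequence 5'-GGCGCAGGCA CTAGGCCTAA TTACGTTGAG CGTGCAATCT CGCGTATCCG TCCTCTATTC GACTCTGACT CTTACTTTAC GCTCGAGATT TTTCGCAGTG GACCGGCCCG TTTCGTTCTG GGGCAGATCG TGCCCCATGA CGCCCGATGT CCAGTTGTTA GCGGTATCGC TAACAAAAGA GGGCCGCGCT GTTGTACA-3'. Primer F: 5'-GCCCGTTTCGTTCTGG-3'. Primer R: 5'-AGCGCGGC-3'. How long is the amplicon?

85 bp

Scanning the template, GCCCGTTTCGTTCTGG occurs at positions 106–121; this primer anneals to the bottom strand there with its 3' end pointing downstream.
Taking the reverse complement of AGCGCGGC gives GCCGCGCT, found at positions 183–190 on the template; the primer anneals here to the top strand with its 3' end pointing upstream.
Product length = (reverse-primer end) − (forward-primer start) + 1 = 190 − 106 + 1 = 85 bp.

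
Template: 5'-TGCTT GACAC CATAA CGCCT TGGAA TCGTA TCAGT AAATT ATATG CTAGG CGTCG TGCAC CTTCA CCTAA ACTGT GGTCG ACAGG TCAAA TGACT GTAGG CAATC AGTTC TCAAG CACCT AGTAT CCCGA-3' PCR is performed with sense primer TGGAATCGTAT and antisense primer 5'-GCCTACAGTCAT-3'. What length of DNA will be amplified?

81 bp

The forward primer matches the template at positions 21–31.
Reverse complement of the reverse primer: ATGACTGTAGGC. This occurs on the top strand at positions 90–101.
Product length = (reverse-primer end) − (forward-primer start) + 1 = 101 − 21 + 1 = 81 bp.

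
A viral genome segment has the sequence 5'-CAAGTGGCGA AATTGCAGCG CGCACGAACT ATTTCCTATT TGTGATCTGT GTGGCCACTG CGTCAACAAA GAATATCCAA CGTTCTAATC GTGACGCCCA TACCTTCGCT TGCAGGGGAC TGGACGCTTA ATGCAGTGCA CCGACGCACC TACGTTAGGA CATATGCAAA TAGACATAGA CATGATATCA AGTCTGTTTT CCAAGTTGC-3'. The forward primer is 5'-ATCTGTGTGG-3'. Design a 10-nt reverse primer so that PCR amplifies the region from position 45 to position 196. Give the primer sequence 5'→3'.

5'-CAGACTTGAT-3'

The product's 3' end on the top strand is position 196.
The reverse primer anneals to the top strand over positions 187–196, i.e. to ATCAAGTCTG.
Its sequence written 5'→3' is the reverse complement: CAGACTTGAT.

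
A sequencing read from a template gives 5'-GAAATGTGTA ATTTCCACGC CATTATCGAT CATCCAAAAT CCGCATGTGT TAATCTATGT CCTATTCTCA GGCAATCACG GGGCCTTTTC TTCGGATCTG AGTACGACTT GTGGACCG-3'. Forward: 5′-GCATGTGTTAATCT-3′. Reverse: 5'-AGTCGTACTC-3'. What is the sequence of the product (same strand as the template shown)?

The forward primer matches the template at positions 43–56.
The reverse primer's reverse complement is GAGTACGACT, which matches the template at positions 100–109.
The product is the template from position 43 through 109 (67 bp).

5'-GCATGTGTTAATCTATGTCCTATTCTCAGGCAATCACGGGGCCTTTTCTTCGGATCTGAGTACGACT-3'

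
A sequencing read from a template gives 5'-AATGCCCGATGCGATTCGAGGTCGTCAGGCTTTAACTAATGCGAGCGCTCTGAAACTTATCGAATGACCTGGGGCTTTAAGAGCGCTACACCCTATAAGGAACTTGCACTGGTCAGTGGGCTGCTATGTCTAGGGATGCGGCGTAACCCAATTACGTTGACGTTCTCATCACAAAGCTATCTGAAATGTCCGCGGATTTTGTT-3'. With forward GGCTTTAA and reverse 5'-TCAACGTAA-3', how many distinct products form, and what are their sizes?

The forward primer GGCTTTAA matches the top strand at positions 28–35, 73–80.
The reverse primer's reverse complement is TTACGTTGA, matching at positions 152–160.
Each forward site pairs with the reverse site to give a product ending at position 160: sizes 133, 88 bp.

Two products: 133 bp, 88 bp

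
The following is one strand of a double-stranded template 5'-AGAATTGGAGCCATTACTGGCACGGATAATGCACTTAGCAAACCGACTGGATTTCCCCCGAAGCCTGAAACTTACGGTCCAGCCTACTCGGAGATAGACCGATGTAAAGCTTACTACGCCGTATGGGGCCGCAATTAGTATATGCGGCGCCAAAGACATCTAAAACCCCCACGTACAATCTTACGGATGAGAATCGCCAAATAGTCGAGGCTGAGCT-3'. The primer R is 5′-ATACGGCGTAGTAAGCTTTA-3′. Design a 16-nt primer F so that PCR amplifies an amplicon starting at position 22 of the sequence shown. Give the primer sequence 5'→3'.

5'-ACGGATAATGCACTTA-3'

The reverse primer's reverse complement TAAAGCTTACTACGCCGTAT matches the template at positions 105–124; the product starts at position 22.
The forward primer is identical to the top strand over positions 22–37: ACGGATAATGCACTTA.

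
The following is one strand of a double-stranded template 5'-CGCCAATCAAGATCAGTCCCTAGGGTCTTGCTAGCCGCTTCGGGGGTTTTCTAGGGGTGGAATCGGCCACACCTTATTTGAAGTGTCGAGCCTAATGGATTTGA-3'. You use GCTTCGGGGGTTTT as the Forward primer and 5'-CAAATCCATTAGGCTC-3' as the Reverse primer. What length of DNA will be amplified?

The forward primer matches the template at positions 37–50.
Reverse complement of the reverse primer: GAGCCTAATGGATTTG. This occurs on the top strand at positions 88–103.
Product length = (reverse-primer end) − (forward-primer start) + 1 = 103 − 37 + 1 = 67 bp.

67 bp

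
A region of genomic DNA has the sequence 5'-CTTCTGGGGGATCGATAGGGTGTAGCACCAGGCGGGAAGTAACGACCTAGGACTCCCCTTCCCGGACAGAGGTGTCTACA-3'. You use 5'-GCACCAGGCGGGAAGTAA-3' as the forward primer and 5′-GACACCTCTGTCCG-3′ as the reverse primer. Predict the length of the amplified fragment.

Scanning the template, GCACCAGGCGGGAAGTAA occurs at positions 25–42; this primer anneals to the bottom strand there with its 3' end pointing downstream.
The reverse primer's reverse complement is CGGACAGAGGTGTC, which matches the template at positions 63–76.
The product runs from position 25 to position 76, so its length is 76 − 25 + 1 = 52 bp.

52 bp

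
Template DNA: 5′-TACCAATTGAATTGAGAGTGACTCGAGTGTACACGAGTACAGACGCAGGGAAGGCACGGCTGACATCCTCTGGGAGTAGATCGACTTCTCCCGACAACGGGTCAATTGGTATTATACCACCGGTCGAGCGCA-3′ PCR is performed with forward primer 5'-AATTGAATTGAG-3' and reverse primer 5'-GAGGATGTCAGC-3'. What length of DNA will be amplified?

66 bp

The forward primer matches the template at positions 5–16.
The reverse primer's reverse complement is GCTGACATCCTC, which matches the template at positions 59–70.
Product length = (reverse-primer end) − (forward-primer start) + 1 = 70 − 5 + 1 = 66 bp.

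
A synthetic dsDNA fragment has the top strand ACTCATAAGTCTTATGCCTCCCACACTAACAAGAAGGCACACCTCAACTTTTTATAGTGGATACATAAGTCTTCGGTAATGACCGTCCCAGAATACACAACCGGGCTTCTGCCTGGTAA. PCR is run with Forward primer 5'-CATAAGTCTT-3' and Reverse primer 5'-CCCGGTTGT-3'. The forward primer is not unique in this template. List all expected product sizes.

The forward primer CATAAGTCTT matches the top strand at positions 4–13, 64–73.
The reverse primer's reverse complement is ACAACCGGG, matching at positions 97–105.
Each forward site pairs with the reverse site to give a product ending at position 105: sizes 102, 42 bp.

102 bp, 42 bp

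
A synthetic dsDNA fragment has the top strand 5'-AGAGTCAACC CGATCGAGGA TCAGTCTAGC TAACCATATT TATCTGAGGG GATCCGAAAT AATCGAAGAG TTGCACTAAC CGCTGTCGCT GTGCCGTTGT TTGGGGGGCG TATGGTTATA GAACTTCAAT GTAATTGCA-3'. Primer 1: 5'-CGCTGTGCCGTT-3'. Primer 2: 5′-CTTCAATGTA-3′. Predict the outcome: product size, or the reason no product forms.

Primer 1 (CGCTGTGCCGTT) matches the top strand at positions 87–98 (3' end points downstream).
Primer 2 (CTTCAATGTA) also matches the top strand directly, at positions 124–133 — its reverse complement TACATTGAAG is not present.
Both primers anneal to the bottom strand with 3' ends pointing the same way, so neither can prime synthesis back toward the other.

No product — both primers anneal to the same strand and extend in the same direction.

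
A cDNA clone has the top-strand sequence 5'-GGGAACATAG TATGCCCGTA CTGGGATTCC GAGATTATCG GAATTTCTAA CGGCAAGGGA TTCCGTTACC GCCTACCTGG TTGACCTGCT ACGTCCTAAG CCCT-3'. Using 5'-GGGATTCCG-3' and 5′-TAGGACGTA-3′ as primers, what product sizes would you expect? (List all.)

The forward primer GGGATTCCG matches the top strand at positions 23–31, 57–65.
The reverse primer's reverse complement is TACGTCCTA, matching at positions 90–98.
Each forward site pairs with the reverse site to give a product ending at position 98: sizes 76, 42 bp.

76 bp, 42 bp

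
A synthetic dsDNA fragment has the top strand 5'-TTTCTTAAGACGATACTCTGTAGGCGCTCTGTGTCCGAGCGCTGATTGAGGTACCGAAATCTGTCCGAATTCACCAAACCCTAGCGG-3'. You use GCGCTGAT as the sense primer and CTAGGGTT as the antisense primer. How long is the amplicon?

Forward primer GCGCTGAT is found on the top strand at positions 39–46.
Taking the reverse complement of CTAGGGTT gives AACCCTAG, found at positions 77–84 on the template; the primer anneals here to the top strand with its 3' end pointing upstream.
The product runs from position 39 to position 84, so its length is 84 − 39 + 1 = 46 bp.

46 bp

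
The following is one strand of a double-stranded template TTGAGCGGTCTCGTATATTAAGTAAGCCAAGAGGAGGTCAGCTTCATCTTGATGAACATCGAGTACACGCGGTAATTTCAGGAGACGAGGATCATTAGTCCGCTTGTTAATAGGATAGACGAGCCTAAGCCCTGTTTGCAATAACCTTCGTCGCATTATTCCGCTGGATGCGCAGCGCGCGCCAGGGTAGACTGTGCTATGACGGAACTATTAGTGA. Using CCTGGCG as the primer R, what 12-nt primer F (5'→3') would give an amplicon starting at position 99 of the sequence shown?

The reverse primer's reverse complement CGCCAGG matches the template at positions 180–186; the product starts at position 99.
The forward primer is identical to the top strand over positions 99–110: TCCGCTTGTTAA.

5'-TCCGCTTGTTAA-3'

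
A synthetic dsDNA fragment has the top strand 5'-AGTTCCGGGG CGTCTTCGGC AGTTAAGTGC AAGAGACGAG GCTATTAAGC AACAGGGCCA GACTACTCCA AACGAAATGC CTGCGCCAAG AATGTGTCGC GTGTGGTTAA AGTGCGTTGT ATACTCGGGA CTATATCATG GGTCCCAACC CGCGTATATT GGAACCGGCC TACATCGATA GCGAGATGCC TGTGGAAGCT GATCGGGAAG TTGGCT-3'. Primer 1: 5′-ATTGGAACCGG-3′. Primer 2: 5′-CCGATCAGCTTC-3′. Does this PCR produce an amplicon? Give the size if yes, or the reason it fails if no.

Primer 1 (ATTGGAACCGG) matches the top strand at positions 158–168; it acts as a forward primer.
Primer 2's reverse complement is GAAGCTGATCGG, matching the top strand at positions 195–206; it acts as a reverse primer.
The 3' ends face each other across positions 158–206, giving a 49 bp product.

Yes — a 49 bp product.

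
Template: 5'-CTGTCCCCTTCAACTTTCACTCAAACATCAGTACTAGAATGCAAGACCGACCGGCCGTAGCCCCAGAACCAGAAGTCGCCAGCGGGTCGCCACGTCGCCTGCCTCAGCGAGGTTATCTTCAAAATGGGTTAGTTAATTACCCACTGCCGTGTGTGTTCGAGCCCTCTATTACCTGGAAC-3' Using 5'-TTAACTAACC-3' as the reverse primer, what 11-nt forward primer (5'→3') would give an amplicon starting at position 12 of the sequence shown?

The reverse primer's reverse complement GGTTAGTTAA matches the template at positions 127–136; the product starts at position 12.
The forward primer is identical to the top strand over positions 12–22: AACTTTCACTC.

5'-AACTTTCACTC-3'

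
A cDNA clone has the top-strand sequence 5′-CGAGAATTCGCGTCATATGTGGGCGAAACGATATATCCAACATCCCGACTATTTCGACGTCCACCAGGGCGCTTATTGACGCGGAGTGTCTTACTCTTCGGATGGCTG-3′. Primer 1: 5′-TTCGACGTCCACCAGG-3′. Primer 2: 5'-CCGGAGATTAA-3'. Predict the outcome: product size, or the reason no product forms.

Primer 2 (CCGGAGATTAA) does not match the top strand, and its reverse complement TTAATCTCCGG does not match either.
With no annealing site for primer 2, no amplification occurs.

No product — primer 2 has no binding site in the template.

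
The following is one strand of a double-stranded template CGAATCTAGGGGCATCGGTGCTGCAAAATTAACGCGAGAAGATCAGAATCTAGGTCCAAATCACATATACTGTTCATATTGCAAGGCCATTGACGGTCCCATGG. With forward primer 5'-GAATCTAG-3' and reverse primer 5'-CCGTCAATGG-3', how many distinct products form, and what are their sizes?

Two products: 95 bp, 51 bp

The forward primer GAATCTAG matches the top strand at positions 2–9, 46–53.
The reverse primer's reverse complement is CCATTGACGG, matching at positions 87–96.
Each forward site pairs with the reverse site to give a product ending at position 96: sizes 95, 51 bp.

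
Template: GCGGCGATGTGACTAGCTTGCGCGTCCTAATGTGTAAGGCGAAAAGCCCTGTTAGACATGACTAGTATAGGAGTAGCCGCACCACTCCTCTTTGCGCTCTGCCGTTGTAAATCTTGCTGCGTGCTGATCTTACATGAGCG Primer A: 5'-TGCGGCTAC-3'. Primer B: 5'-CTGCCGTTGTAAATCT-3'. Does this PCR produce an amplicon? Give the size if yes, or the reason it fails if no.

No product — the primers' 3' ends point away from each other.

Primer A (TGCGGCTAC) has reverse complement GTAGCCGCA, which matches the top strand at positions 73–81; primer A anneals to the top strand there with its 3' end pointing upstream toward position 73.
Primer B (CTGCCGTTGTAAATCT) matches the top strand directly at positions 99–114; it anneals to the bottom strand with its 3' end pointing downstream toward position 114.
The 3' ends diverge (primer A extends toward position 1, primer B toward position 140), so the primers never converge on a shared product.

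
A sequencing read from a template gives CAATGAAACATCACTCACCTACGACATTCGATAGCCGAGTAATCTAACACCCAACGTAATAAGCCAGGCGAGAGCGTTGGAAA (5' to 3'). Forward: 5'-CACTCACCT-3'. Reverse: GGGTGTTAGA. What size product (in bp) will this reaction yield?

Scanning the template, CACTCACCT occurs at positions 12–20; this primer anneals to the bottom strand there with its 3' end pointing downstream.
The reverse primer's reverse complement is TCTAACACCC, which matches the template at positions 43–52.
Amplicon spans positions 12–52: 41 bp.

41 bp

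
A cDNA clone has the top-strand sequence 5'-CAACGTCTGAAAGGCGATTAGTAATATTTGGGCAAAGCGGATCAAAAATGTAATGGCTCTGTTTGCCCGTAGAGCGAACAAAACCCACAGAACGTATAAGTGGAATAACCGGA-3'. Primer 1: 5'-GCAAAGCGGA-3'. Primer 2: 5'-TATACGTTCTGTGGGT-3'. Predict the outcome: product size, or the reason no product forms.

Primer 1 (GCAAAGCGGA) matches the top strand at positions 32–41; it acts as a forward primer.
Primer 2's reverse complement is ACCCACAGAACGTATA, matching the top strand at positions 83–98; it acts as a reverse primer.
The 3' ends face each other across positions 32–98, giving a 67 bp product.

Yes — a 67 bp product.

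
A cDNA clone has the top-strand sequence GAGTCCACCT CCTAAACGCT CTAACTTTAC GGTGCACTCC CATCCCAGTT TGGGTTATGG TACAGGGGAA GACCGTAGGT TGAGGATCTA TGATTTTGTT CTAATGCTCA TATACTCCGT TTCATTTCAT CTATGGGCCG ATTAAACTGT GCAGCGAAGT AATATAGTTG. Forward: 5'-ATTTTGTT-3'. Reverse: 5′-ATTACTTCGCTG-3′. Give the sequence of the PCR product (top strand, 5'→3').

Scanning the template, ATTTTGTT occurs at positions 93–100; this primer anneals to the bottom strand there with its 3' end pointing downstream.
Reverse complement of the reverse primer: CAGCGAAGTAAT. This occurs on the top strand at positions 152–163.
The product is the template from position 93 through 163 (71 bp).

5'-ATTTTGTTCTAATGCTCATATACTCCGTTTCATTTCATCTATGGGCCGATTAAACTGTGCAGCGAAGTAAT-3'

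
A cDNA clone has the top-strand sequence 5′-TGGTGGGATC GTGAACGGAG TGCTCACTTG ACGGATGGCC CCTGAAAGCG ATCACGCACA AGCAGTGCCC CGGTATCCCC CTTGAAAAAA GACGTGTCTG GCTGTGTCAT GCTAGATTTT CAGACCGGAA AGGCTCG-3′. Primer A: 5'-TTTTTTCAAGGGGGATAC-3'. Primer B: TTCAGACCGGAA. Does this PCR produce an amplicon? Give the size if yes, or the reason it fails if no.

Primer A (TTTTTTCAAGGGGGATAC) has reverse complement GTATCCCCCTTGAAAAAA, which matches the top strand at positions 73–90; primer A anneals to the top strand there with its 3' end pointing upstream toward position 73.
Primer B (TTCAGACCGGAA) matches the top strand directly at positions 119–130; it anneals to the bottom strand with its 3' end pointing downstream toward position 130.
The 3' ends diverge (primer A extends toward position 1, primer B toward position 137), so the primers never converge on a shared product.

No product — the primers' 3' ends point away from each other.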